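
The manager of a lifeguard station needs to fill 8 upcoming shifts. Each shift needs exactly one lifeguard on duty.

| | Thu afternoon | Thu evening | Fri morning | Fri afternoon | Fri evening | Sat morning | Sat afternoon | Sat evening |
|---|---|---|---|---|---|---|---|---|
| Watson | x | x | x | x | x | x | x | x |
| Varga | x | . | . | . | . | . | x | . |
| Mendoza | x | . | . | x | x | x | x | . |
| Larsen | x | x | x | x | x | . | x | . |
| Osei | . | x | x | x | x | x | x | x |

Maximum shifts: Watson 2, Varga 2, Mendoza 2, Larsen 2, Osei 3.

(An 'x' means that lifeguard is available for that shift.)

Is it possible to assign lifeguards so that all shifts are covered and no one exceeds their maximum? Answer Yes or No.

Yes

One valid schedule: Thu afternoon→Varga, Thu evening→Watson, Fri morning→Larsen, Fri afternoon→Mendoza, Fri evening→Larsen, Sat morning→Mendoza, Sat afternoon→Varga, Sat evening→Watson.
Loads: Watson 2/2, Varga 2/2, Mendoza 2/2, Larsen 2/2, Osei 0/3 — all within limits.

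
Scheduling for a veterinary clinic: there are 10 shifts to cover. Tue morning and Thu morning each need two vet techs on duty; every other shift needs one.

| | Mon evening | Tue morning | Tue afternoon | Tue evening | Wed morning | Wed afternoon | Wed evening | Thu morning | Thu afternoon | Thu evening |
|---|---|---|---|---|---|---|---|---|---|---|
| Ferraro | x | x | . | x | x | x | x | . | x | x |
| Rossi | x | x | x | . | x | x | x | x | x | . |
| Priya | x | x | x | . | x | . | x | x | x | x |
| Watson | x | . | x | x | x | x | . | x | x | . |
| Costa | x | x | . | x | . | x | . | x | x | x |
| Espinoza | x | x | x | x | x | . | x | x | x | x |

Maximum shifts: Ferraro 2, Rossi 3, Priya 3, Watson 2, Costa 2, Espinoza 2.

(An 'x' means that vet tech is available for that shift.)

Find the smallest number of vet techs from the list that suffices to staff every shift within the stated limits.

5

12 slots to fill and no one can take more than 3, so at least ⌈12/3⌉ = 4 vet techs are needed.
Any 4 vet techs together have capacity at most 3+3+2+2 = 10 < 12 slots, so 4 can never suffice.
Ferraro, Rossi, Priya, Watson, and Costa alone can cover everything: Mon evening→Priya, Tue morning→Priya+Costa, Tue afternoon→Rossi, Tue evening→Ferraro, Wed morning→Rossi, Wed afternoon→Rossi, Wed evening→Ferraro, Thu morning→Watson+Costa, Thu afternoon→Watson, Thu evening→Priya.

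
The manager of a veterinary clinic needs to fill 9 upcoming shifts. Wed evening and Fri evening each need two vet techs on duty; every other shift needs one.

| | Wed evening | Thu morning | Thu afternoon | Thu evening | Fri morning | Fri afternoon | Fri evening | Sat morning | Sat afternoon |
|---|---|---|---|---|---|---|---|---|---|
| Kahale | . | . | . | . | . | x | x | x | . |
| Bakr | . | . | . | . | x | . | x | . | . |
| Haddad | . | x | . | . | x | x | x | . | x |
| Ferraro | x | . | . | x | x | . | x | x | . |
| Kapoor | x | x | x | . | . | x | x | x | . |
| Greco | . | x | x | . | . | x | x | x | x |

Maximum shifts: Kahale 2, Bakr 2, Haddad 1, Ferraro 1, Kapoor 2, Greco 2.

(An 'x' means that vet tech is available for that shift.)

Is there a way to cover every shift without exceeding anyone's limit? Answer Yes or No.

Shifts {Wed evening, Thu evening} need 3 worker-slots in total, but the vet techs available for any of those shifts (Ferraro and Kapoor) can supply at most 2 among them. So no valid schedule exists.

No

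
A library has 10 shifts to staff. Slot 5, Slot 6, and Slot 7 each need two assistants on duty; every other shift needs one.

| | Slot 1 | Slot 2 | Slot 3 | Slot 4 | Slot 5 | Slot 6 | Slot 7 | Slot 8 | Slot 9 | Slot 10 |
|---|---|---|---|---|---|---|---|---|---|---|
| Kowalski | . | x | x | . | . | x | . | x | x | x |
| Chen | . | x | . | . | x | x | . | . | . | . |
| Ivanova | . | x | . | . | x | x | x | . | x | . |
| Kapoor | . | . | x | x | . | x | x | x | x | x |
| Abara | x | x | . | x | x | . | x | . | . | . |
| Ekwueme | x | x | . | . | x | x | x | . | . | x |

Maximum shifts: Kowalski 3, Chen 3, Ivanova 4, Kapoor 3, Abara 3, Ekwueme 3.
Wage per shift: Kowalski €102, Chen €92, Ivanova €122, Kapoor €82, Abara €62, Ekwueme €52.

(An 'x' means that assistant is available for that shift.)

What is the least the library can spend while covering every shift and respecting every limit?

€966

Picking the cheapest available assistant for each shift independently would cost €826, but that ignores the shift limits.
An optimal schedule: Slot 1→Ekwueme, Slot 2→Chen, Slot 3→Kapoor, Slot 4→Abara, Slot 5→Abara+Chen, Slot 6→Chen+Kowalski, Slot 7→Ekwueme+Abara, Slot 8→Kapoor, Slot 9→Kapoor, Slot 10→Ekwueme.
Total: 52 + 92 + 82 + 62 + 62 + 92 + 92 + 102 + 52 + 62 + 82 + 82 + 52 = €966.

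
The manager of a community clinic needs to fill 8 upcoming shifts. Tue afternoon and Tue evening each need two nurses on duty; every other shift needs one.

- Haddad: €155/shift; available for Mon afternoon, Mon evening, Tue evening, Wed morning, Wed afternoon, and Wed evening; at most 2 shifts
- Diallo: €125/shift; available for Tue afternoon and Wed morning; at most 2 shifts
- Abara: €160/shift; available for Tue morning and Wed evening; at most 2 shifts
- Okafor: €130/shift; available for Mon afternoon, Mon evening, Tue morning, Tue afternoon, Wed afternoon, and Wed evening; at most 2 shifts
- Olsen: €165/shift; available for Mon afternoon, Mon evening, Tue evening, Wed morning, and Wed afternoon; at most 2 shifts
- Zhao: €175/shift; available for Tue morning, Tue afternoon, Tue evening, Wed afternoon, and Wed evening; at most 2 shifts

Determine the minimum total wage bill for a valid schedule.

Picking the cheapest available nurse for each shift independently would cost €1350, but that ignores the shift limits.
An optimal schedule: Mon afternoon→Okafor, Mon evening→Haddad, Tue morning→Abara, Tue afternoon→Diallo+Okafor, Tue evening→Haddad+Olsen, Wed morning→Diallo, Wed afternoon→Olsen, Wed evening→Abara.
Total: 130 + 155 + 160 + 125 + 130 + 155 + 165 + 125 + 165 + 160 = €1470.

€1470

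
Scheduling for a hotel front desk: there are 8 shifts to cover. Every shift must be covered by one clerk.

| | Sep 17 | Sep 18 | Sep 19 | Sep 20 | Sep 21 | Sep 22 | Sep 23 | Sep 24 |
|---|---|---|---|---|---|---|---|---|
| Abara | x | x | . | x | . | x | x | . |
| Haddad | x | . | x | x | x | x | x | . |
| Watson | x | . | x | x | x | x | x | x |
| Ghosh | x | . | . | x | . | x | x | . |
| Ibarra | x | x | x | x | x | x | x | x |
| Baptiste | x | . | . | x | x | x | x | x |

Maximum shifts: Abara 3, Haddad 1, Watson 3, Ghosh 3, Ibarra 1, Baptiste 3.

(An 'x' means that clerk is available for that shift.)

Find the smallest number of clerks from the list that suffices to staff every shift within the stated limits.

3

8 slots to fill and no one can take more than 3, so at least ⌈8/3⌉ = 3 clerks are needed.
Abara, Watson, and Ghosh alone can cover everything: Sep 17→Abara, Sep 18→Abara, Sep 19→Watson, Sep 20→Abara, Sep 21→Watson, Sep 22→Ghosh, Sep 23→Ghosh, Sep 24→Watson.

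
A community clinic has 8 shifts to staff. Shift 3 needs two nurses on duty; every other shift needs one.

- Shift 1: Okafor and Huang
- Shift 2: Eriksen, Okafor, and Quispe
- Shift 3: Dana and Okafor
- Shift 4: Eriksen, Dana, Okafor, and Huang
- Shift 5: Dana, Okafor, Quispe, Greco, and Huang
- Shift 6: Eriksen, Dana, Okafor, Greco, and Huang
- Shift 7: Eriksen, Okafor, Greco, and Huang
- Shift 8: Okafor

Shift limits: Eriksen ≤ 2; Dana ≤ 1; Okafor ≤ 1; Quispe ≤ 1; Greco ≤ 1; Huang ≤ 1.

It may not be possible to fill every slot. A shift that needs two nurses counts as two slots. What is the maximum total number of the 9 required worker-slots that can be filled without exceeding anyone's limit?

Total capacity across all nurses is 2+1+1+1+1+1 = 7, and 9 slots are needed, so at most 7 can be filled.
An assignment achieving 7: Shift 1→Huang, Shift 2→Eriksen, Shift 3→Dana, Shift 4→Eriksen, Shift 5→Quispe, Shift 7→Greco, Shift 8→Okafor.
Loads: Eriksen 2/2, Dana 1/1, Okafor 1/1, Quispe 1/1, Greco 1/1, Huang 1/1.

7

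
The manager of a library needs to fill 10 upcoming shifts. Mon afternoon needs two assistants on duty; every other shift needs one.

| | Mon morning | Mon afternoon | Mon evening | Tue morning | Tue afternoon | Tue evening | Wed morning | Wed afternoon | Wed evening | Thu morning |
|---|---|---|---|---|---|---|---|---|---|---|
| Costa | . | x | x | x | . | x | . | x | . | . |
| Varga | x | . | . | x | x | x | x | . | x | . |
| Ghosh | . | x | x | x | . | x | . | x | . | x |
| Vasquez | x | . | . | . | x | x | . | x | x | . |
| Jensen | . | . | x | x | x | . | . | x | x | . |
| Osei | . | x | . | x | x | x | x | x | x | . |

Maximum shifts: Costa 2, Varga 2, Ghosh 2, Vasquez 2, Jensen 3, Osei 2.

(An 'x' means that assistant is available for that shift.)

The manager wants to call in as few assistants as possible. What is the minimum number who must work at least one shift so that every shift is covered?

11 slots to fill and no one can take more than 3, so at least ⌈11/3⌉ = 4 assistants are needed.
Any 4 assistants together have capacity at most 3+2+2+2 = 9 < 11 slots, so 4 can never suffice.
Costa, Varga, Ghosh, Vasquez, and Jensen alone can cover everything: Mon morning→Varga, Mon afternoon→Costa+Ghosh, Mon evening→Costa, Tue morning→Jensen, Tue afternoon→Vasquez, Tue evening→Vasquez, Wed morning→Varga, Wed afternoon→Jensen, Wed evening→Jensen, Thu morning→Ghosh.

5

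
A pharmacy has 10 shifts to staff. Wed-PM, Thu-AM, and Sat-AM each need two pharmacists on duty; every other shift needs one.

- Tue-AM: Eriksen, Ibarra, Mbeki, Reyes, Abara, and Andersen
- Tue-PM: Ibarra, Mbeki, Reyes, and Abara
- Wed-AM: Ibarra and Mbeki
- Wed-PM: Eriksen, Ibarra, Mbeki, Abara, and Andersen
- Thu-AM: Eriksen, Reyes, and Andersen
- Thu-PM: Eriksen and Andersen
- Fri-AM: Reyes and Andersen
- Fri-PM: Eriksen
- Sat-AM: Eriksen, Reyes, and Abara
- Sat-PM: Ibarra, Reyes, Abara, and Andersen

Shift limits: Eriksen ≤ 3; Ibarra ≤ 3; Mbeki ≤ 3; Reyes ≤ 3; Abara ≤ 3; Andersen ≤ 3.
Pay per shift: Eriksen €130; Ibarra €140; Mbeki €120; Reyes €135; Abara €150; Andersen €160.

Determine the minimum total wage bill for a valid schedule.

€1725

Fri-PM can only be covered by Eriksen, so that assignment is forced.
Picking the cheapest available pharmacist for each shift independently would cost €1670, but that ignores the shift limits.
An optimal schedule: Tue-AM→Ibarra, Tue-PM→Mbeki, Wed-AM→Mbeki, Wed-PM→Mbeki+Ibarra, Thu-AM→Eriksen+Reyes, Thu-PM→Eriksen, Fri-AM→Reyes, Fri-PM→Eriksen, Sat-AM→Reyes+Abara, Sat-PM→Ibarra.
Total: 140 + 120 + 120 + 120 + 140 + 130 + 135 + 130 + 135 + 130 + 135 + 150 + 140 = €1725.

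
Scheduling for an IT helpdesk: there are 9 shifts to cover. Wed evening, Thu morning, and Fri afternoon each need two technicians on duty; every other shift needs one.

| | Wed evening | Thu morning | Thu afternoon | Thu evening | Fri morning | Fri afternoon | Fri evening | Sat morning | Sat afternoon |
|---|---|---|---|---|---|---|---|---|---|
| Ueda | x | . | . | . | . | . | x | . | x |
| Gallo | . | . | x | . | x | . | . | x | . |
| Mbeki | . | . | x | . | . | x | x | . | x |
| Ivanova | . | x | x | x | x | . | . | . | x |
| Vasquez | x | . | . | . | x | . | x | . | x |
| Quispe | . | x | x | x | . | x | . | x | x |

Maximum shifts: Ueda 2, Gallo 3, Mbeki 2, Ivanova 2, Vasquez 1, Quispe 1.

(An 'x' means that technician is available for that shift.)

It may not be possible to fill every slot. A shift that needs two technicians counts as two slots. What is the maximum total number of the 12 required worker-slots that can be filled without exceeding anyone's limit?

Total capacity across all technicians is 2+3+2+2+1+1 = 11, and 12 slots are needed, so at most 11 can be filled.
An assignment achieving 11: Wed evening→Ueda+Vasquez, Thu morning→Ivanova+Quispe, Thu afternoon→Gallo, Thu evening→Ivanova, Fri morning→Gallo, Fri afternoon→Mbeki, Fri evening→Ueda, Sat morning→Gallo, Sat afternoon→Mbeki.
Loads: Ueda 2/2, Gallo 3/3, Mbeki 2/2, Ivanova 2/2, Vasquez 1/1, Quispe 1/1.

11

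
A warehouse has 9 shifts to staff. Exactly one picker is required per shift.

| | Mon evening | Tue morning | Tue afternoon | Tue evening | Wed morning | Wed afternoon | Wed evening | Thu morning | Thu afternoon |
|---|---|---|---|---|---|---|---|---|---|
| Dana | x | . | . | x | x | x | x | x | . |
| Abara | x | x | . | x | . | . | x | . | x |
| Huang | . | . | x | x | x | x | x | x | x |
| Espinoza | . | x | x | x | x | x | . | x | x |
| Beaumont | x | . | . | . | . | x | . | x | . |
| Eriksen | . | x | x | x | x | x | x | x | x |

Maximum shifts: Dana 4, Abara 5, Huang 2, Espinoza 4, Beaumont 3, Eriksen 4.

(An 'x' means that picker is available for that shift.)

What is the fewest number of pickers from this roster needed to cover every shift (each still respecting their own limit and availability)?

9 slots to fill and no one can take more than 5, so at least ⌈9/5⌉ = 2 pickers are needed.
Abara and Espinoza alone can cover everything: Mon evening→Abara, Tue morning→Abara, Tue afternoon→Espinoza, Tue evening→Abara, Wed morning→Espinoza, Wed afternoon→Espinoza, Wed evening→Abara, Thu morning→Espinoza, Thu afternoon→Abara.

2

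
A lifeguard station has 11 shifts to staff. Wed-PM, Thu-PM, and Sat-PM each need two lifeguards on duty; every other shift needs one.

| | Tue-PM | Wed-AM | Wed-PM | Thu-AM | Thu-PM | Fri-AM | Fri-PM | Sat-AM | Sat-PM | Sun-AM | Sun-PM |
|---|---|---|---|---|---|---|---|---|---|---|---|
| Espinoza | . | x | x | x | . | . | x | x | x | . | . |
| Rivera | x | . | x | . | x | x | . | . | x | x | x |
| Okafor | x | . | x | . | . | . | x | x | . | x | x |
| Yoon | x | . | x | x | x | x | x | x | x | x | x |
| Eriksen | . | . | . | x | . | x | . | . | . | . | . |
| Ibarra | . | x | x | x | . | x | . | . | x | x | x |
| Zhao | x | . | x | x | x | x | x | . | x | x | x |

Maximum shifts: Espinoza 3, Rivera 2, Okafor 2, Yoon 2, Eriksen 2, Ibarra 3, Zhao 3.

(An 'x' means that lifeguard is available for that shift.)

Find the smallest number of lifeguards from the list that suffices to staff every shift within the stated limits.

14 slots to fill and no one can take more than 3, so at least ⌈14/3⌉ = 5 lifeguards are needed.
Any 5 lifeguards together have capacity at most 3+3+3+2+2 = 13 < 14 slots, so 5 can never suffice.
Espinoza, Rivera, Okafor, Yoon, Eriksen, and Ibarra alone can cover everything: Tue-PM→Rivera, Wed-AM→Espinoza, Wed-PM→Okafor+Ibarra, Thu-AM→Eriksen, Thu-PM→Rivera+Yoon, Fri-AM→Eriksen, Fri-PM→Espinoza, Sat-AM→Espinoza, Sat-PM→Yoon+Ibarra, Sun-AM→Okafor, Sun-PM→Ibarra.

6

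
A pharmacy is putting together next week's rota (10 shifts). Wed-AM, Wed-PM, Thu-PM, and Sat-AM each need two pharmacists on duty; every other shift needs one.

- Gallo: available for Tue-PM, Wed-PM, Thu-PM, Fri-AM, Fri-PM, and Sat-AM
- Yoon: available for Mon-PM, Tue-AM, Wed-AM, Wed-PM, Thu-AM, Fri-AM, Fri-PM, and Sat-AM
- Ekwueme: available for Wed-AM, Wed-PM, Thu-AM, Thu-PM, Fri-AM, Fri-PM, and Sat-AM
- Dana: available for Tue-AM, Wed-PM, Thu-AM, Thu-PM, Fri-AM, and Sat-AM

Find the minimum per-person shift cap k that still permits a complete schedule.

4

With 4 pharmacists and 14 worker-slots to fill, someone must work at least ⌈14/4⌉ = 4 shifts, so k ≥ 4.
k = 4 works: Mon-PM→Yoon, Tue-AM→Yoon, Tue-PM→Gallo, Wed-AM→Yoon+Ekwueme, Wed-PM→Ekwueme+Dana, Thu-AM→Yoon, Thu-PM→Gallo+Ekwueme, Fri-AM→Gallo, Fri-PM→Gallo, Sat-AM→Ekwueme+Dana.
Loads: Gallo 4, Yoon 4, Ekwueme 4, Dana 2 — all ≤ 4.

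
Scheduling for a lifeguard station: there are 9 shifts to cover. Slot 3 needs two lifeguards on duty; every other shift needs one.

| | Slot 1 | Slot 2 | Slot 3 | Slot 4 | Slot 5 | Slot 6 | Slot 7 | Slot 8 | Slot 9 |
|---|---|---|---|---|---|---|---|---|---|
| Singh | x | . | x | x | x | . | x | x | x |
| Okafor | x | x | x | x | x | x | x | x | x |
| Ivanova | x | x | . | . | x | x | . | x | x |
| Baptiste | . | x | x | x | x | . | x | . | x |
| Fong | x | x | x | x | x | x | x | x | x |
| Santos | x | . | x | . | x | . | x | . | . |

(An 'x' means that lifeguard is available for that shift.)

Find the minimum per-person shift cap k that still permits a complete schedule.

2

With 6 lifeguards and 10 worker-slots to fill, someone must work at least ⌈10/6⌉ = 2 shifts, so k ≥ 2.
k = 2 works: Slot 1→Ivanova, Slot 2→Okafor, Slot 3→Fong+Santos, Slot 4→Singh, Slot 5→Baptiste, Slot 6→Okafor, Slot 7→Baptiste, Slot 8→Singh, Slot 9→Ivanova.
Loads: Singh 2, Okafor 2, Ivanova 2, Baptiste 2, Fong 1, Santos 1 — all ≤ 2.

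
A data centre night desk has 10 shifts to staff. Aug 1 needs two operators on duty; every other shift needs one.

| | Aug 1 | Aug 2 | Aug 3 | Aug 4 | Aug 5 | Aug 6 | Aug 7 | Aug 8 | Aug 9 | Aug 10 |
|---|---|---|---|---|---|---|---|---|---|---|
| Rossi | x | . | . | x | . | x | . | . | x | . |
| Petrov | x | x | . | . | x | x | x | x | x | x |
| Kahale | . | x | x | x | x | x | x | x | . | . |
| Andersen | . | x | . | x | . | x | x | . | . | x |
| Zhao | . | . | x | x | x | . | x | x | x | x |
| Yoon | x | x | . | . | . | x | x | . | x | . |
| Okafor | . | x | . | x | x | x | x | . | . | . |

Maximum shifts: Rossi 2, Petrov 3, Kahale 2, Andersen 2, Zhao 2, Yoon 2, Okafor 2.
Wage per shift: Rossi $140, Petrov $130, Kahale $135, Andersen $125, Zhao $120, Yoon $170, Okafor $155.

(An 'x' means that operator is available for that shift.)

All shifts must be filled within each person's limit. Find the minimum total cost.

$1430

Picking the cheapest available operator for each shift independently would cost $1360, but that ignores the shift limits.
An optimal schedule: Aug 1→Petrov+Rossi, Aug 2→Andersen, Aug 3→Zhao, Aug 4→Kahale, Aug 5→Petrov, Aug 6→Rossi, Aug 7→Kahale, Aug 8→Zhao, Aug 9→Petrov, Aug 10→Andersen.
Total: 130 + 140 + 125 + 120 + 135 + 130 + 140 + 135 + 120 + 130 + 125 = $1430.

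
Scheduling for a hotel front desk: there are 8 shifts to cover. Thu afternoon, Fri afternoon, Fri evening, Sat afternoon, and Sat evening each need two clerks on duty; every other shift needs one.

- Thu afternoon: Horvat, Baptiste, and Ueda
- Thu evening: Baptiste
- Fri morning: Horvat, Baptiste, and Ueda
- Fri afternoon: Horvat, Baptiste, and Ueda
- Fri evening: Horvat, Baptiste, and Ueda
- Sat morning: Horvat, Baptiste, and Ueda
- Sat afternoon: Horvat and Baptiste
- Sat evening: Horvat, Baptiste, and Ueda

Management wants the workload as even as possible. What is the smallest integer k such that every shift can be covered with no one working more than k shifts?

5

With 3 clerks and 13 worker-slots to fill, someone must work at least ⌈13/3⌉ = 5 shifts, so k ≥ 5.
k = 5 works: Thu afternoon→Horvat+Baptiste, Thu evening→Baptiste, Fri morning→Horvat, Fri afternoon→Horvat+Baptiste, Fri evening→Horvat+Ueda, Sat morning→Ueda, Sat afternoon→Horvat+Baptiste, Sat evening→Baptiste+Ueda.
Loads: Horvat 5, Baptiste 5, Ueda 3 — all ≤ 5.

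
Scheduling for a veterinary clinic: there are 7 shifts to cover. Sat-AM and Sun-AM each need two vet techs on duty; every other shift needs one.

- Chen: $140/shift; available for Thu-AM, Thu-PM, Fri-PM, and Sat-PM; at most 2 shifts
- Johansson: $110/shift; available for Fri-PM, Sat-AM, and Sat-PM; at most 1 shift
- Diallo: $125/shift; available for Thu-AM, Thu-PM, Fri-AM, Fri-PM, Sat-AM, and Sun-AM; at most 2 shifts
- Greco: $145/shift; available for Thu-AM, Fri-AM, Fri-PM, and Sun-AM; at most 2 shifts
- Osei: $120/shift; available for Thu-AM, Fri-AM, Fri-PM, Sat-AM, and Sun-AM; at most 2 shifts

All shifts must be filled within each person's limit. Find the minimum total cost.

Picking the cheapest available vet tech for each shift independently would cost $1060, but that ignores the shift limits.
An optimal schedule: Thu-AM→Greco, Thu-PM→Chen, Fri-AM→Diallo, Fri-PM→Osei, Sat-AM→Johansson+Diallo, Sat-PM→Chen, Sun-AM→Greco+Osei.
Total: 145 + 140 + 125 + 120 + 110 + 125 + 140 + 145 + 120 = $1170.

$1170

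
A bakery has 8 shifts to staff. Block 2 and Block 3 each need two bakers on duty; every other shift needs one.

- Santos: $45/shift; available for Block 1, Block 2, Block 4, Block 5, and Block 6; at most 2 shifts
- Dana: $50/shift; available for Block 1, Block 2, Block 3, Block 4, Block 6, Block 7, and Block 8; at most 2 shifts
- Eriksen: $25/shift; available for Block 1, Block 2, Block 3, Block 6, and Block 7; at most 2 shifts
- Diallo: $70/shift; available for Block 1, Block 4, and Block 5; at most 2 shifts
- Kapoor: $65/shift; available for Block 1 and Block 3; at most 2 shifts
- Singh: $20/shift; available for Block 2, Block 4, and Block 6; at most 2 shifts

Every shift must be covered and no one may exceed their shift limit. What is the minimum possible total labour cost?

Block 8 can only be covered by Dana, so that assignment is forced.
Picking the cheapest available baker for each shift independently would cost $305, but that ignores the shift limits.
An optimal schedule: Block 1→Kapoor, Block 2→Santos+Dana, Block 3→Eriksen+Kapoor, Block 4→Singh, Block 5→Santos, Block 6→Singh, Block 7→Eriksen, Block 8→Dana.
Total: 65 + 45 + 50 + 25 + 65 + 20 + 45 + 20 + 25 + 50 = $410.

$410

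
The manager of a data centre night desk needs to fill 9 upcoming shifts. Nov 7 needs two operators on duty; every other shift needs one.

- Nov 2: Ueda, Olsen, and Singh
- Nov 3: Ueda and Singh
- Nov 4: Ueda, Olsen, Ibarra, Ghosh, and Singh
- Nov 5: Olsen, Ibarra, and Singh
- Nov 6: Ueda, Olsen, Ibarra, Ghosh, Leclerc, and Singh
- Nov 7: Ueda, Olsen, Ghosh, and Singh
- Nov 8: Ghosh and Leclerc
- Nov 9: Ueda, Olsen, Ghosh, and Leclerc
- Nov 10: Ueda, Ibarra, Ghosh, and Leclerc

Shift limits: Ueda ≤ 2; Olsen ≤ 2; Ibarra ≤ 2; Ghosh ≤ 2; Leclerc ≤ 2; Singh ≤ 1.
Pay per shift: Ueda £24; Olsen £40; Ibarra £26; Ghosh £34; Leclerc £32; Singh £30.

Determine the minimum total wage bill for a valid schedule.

Picking the cheapest available operator for each shift independently would cost £256, but that ignores the shift limits.
An optimal schedule: Nov 2→Ueda, Nov 3→Ueda, Nov 4→Singh, Nov 5→Ibarra, Nov 6→Ghosh, Nov 7→Ghosh+Olsen, Nov 8→Leclerc, Nov 9→Leclerc, Nov 10→Ibarra.
Total: 24 + 24 + 30 + 26 + 34 + 34 + 40 + 32 + 32 + 26 = £302.

£302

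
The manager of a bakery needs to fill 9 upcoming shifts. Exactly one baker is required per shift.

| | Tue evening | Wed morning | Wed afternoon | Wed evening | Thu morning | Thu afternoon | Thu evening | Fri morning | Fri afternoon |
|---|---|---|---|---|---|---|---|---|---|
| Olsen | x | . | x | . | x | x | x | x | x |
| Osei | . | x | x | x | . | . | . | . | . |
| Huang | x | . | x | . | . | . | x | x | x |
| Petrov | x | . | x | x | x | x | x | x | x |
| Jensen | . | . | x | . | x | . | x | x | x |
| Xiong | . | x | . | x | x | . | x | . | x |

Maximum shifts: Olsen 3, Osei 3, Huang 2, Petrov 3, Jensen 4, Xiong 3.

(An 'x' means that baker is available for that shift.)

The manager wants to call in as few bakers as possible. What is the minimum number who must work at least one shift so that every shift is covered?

3

9 slots to fill and no one can take more than 4, so at least ⌈9/4⌉ = 3 bakers are needed.
Olsen, Osei, and Petrov alone can cover everything: Tue evening→Olsen, Wed morning→Osei, Wed afternoon→Osei, Wed evening→Osei, Thu morning→Olsen, Thu afternoon→Olsen, Thu evening→Petrov, Fri morning→Petrov, Fri afternoon→Petrov.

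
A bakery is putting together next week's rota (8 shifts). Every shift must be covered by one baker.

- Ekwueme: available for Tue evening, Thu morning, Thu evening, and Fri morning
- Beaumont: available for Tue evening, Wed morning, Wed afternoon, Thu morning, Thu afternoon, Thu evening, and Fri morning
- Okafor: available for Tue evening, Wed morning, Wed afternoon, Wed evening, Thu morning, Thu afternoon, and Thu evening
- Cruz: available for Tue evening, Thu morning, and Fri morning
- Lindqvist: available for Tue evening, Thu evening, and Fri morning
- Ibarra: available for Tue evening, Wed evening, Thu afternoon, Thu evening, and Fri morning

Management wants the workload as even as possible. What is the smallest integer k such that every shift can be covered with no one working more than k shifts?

2

With 6 bakers and 8 worker-slots to fill, someone must work at least ⌈8/6⌉ = 2 shifts, so k ≥ 2.
k = 2 works: Tue evening→Cruz, Wed morning→Beaumont, Wed afternoon→Beaumont, Wed evening→Okafor, Thu morning→Ekwueme, Thu afternoon→Okafor, Thu evening→Ekwueme, Fri morning→Cruz.
Loads: Ekwueme 2, Beaumont 2, Okafor 2, Cruz 2, Lindqvist 0, Ibarra 0 — all ≤ 2.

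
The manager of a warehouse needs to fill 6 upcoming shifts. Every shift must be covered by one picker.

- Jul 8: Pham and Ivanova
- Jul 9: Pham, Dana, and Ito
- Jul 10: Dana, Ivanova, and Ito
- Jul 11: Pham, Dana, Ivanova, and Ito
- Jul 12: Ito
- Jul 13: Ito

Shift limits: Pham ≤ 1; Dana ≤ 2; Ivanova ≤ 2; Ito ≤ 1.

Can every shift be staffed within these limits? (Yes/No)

Total capacity is 6 and 6 slots are needed, so capacity alone doesn't rule it out.
Shifts {Jul 12, Jul 13} need 2 worker-slots in total, but the pickers available for any of those shifts (Ito) can supply at most 1 among them. So no valid schedule exists.

No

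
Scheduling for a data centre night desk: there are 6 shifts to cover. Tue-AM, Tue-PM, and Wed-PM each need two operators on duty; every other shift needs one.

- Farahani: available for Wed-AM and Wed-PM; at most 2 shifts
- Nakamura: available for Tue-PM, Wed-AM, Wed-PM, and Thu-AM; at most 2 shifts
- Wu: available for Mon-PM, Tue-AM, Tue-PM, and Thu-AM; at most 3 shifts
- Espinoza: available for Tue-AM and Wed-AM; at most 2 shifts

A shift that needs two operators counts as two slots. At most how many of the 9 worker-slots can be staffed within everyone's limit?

Total capacity across all operators is 2+2+3+2 = 9, and 9 slots are needed, so at most 9 can be filled.
An assignment achieving 8: Mon-PM→Wu, Tue-AM→Wu+Espinoza, Tue-PM→Nakamura+Wu, Wed-AM→Farahani, Wed-PM→Farahani+Nakamura.
Loads: Farahani 2/2, Nakamura 2/2, Wu 3/3, Espinoza 1/2.

8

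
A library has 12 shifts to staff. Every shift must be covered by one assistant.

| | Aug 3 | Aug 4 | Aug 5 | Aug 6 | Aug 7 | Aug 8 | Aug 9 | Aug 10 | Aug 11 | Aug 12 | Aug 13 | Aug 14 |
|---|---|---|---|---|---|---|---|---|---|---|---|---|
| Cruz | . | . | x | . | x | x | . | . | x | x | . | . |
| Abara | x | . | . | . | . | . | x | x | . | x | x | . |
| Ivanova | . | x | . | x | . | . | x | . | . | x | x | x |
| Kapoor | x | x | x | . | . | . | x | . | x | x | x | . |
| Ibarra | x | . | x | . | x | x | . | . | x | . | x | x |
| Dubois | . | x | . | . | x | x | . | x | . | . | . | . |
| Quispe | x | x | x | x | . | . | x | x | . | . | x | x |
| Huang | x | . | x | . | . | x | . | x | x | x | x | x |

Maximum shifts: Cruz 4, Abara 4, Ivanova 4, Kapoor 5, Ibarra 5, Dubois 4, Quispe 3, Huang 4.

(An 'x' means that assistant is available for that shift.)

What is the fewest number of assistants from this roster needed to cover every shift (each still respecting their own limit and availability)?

3

12 slots to fill and no one can take more than 5, so at least ⌈12/5⌉ = 3 assistants are needed.
Cruz, Abara, and Ivanova alone can cover everything: Aug 3→Abara, Aug 4→Ivanova, Aug 5→Cruz, Aug 6→Ivanova, Aug 7→Cruz, Aug 8→Cruz, Aug 9→Abara, Aug 10→Abara, Aug 11→Cruz, Aug 12→Ivanova, Aug 13→Abara, Aug 14→Ivanova.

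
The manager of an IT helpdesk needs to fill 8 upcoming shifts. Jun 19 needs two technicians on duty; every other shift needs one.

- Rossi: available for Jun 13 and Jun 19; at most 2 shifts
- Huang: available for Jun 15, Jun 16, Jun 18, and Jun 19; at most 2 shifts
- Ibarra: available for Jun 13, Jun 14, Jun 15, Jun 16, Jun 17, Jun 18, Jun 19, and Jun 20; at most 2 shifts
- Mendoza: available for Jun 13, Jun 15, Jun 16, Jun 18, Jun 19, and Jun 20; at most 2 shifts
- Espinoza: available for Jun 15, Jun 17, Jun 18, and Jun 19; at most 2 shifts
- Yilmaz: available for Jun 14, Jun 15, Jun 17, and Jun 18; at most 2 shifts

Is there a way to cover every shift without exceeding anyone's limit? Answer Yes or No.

Yes

One valid schedule: Jun 13→Rossi, Jun 14→Ibarra, Jun 15→Huang, Jun 16→Huang, Jun 17→Espinoza, Jun 18→Mendoza, Jun 19→Rossi+Mendoza, Jun 20→Ibarra.
Loads: Rossi 2/2, Huang 2/2, Ibarra 2/2, Mendoza 2/2, Espinoza 1/2, Yilmaz 0/2 — all within limits.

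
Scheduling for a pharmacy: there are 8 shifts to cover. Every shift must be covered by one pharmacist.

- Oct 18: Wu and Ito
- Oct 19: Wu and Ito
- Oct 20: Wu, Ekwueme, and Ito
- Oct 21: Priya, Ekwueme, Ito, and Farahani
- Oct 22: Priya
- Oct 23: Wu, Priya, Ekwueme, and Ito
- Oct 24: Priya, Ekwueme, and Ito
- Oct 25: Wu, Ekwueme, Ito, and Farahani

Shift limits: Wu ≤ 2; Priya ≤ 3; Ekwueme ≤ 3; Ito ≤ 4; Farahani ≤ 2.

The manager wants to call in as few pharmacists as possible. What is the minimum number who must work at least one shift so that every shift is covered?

3

8 slots to fill and no one can take more than 4, so at least ⌈8/4⌉ = 2 pharmacists are needed.
Any 2 pharmacists together have capacity at most 4+3 = 7 < 8 slots, so 2 can never suffice.
Wu, Priya, and Ekwueme alone can cover everything: Oct 18→Wu, Oct 19→Wu, Oct 20→Ekwueme, Oct 21→Priya, Oct 22→Priya, Oct 23→Ekwueme, Oct 24→Priya, Oct 25→Ekwueme.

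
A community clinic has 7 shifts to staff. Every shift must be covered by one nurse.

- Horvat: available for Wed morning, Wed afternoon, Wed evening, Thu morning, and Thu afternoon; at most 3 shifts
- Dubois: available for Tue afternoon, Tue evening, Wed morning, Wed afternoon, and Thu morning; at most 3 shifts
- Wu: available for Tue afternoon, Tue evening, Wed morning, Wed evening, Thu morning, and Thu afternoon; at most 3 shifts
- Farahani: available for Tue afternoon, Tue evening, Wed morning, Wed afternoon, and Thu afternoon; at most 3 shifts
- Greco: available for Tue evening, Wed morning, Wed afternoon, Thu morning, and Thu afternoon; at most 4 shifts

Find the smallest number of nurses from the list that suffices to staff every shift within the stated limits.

2

7 slots to fill and no one can take more than 4, so at least ⌈7/4⌉ = 2 nurses are needed.
Wu and Greco alone can cover everything: Tue afternoon→Wu, Tue evening→Wu, Wed morning→Greco, Wed afternoon→Greco, Wed evening→Wu, Thu morning→Greco, Thu afternoon→Greco.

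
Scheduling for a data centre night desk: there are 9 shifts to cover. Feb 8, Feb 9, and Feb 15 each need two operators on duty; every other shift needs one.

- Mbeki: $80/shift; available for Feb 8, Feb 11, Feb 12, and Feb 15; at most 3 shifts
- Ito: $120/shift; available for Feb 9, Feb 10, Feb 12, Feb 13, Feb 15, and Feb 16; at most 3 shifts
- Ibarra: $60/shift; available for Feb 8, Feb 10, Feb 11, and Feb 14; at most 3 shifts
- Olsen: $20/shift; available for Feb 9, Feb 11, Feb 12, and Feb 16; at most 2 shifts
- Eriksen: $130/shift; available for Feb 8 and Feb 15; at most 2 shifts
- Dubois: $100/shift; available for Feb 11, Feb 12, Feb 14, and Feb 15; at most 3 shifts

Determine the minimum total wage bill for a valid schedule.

$900

Feb 9 can only be covered by Ito and Olsen, so that assignment is forced.
Feb 13 can only be covered by Ito, so that assignment is forced.
Picking the cheapest available operator for each shift independently would cost $760, but that ignores the shift limits.
An optimal schedule: Feb 8→Ibarra+Mbeki, Feb 9→Olsen+Ito, Feb 10→Ibarra, Feb 11→Mbeki, Feb 12→Dubois, Feb 13→Ito, Feb 14→Ibarra, Feb 15→Mbeki+Dubois, Feb 16→Olsen.
Total: 60 + 80 + 20 + 120 + 60 + 80 + 100 + 120 + 60 + 80 + 100 + 20 = $900.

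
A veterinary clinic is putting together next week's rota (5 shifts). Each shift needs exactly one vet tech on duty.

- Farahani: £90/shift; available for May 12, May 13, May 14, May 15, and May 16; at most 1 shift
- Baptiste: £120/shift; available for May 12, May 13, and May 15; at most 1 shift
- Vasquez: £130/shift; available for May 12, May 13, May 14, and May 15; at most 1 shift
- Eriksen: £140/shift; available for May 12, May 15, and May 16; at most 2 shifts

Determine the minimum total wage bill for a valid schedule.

£620

Picking the cheapest available vet tech for each shift independently would cost £450, but that ignores the shift limits.
An optimal schedule: May 12→Vasquez, May 13→Baptiste, May 14→Farahani, May 15→Eriksen, May 16→Eriksen.
Total: 130 + 120 + 90 + 140 + 140 = £620.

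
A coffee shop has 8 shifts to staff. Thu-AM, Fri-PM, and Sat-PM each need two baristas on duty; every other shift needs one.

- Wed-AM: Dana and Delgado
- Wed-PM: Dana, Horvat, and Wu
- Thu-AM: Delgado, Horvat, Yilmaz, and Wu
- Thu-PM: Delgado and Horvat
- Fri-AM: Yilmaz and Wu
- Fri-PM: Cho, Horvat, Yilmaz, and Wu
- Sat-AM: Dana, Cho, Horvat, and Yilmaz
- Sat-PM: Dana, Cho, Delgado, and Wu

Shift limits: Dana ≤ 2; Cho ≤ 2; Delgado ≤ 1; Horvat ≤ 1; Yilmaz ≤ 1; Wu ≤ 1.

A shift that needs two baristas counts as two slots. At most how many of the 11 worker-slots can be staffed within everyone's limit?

8

Total capacity across all baristas is 2+2+1+1+1+1 = 8, and 11 slots are needed, so at most 8 can be filled.
An assignment achieving 8: Wed-AM→Dana, Wed-PM→Dana, Thu-AM→Horvat+Wu, Thu-PM→Delgado, Fri-AM→Yilmaz, Fri-PM→Cho, Sat-AM→Cho.
Loads: Dana 2/2, Cho 2/2, Delgado 1/1, Horvat 1/1, Yilmaz 1/1, Wu 1/1.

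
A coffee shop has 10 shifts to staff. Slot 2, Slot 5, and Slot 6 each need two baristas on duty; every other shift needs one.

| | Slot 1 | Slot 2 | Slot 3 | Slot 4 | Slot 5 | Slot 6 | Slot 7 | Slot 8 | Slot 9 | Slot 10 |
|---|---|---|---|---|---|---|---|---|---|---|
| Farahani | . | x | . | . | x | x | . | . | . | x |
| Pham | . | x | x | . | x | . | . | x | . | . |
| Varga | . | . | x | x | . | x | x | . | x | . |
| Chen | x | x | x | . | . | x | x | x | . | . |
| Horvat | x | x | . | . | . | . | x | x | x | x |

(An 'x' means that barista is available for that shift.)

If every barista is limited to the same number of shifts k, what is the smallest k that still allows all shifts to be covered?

With 5 baristas and 13 worker-slots to fill, someone must work at least ⌈13/5⌉ = 3 shifts, so k ≥ 3.
k = 3 works: Slot 1→Chen, Slot 2→Chen+Horvat, Slot 3→Pham, Slot 4→Varga, Slot 5→Farahani+Pham, Slot 6→Farahani+Varga, Slot 7→Chen, Slot 8→Pham, Slot 9→Varga, Slot 10→Farahani.
Loads: Farahani 3, Pham 3, Varga 3, Chen 3, Horvat 1 — all ≤ 3.

3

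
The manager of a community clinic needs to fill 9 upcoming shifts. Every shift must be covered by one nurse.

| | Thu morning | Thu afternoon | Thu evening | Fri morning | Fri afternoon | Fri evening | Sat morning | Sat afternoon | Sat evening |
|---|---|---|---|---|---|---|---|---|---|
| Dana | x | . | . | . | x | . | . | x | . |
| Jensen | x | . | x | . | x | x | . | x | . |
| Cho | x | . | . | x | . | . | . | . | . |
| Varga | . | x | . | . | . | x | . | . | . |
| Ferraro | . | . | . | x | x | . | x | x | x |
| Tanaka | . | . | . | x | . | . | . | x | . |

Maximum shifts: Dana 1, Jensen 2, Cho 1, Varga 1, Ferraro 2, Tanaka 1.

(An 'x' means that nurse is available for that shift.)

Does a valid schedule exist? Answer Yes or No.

No

Total capacity is 1+2+1+1+2+1 = 8 but 9 worker-slots are needed — infeasible.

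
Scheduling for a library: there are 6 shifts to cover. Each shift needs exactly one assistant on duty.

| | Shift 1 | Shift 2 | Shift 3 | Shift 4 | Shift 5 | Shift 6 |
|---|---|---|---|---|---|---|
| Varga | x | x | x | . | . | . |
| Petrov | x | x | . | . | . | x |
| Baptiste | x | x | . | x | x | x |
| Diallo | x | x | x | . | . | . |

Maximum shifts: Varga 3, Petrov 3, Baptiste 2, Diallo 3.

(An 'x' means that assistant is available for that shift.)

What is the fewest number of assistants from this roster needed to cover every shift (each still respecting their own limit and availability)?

3

6 slots to fill and no one can take more than 3, so at least ⌈6/3⌉ = 2 assistants are needed.
Shifts {Shift 3, Shift 4, Shift 5, Shift 6} need 4 slots, but among the assistants available for them (Varga, Petrov, Baptiste, and Diallo) any 2 together supply at most 3. So 2 assistants are not enough.
Varga, Petrov, and Baptiste alone can cover everything: Shift 1→Varga, Shift 2→Varga, Shift 3→Varga, Shift 4→Baptiste, Shift 5→Baptiste, Shift 6→Petrov.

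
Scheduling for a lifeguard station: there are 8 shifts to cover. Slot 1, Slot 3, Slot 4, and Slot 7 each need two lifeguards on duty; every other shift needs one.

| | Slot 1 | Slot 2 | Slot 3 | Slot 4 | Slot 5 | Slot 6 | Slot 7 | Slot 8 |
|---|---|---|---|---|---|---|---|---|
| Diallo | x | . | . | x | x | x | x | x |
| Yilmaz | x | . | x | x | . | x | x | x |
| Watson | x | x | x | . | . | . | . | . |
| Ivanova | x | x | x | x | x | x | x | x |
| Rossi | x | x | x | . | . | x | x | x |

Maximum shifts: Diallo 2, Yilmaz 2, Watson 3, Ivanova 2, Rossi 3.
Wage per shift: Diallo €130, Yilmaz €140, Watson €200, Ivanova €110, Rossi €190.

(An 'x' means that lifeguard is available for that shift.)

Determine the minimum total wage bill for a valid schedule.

Picking the cheapest available lifeguard for each shift independently would cost €1410, but that ignores the shift limits.
An optimal schedule: Slot 1→Watson+Rossi, Slot 2→Watson, Slot 3→Watson+Rossi, Slot 4→Diallo+Yilmaz, Slot 5→Diallo, Slot 6→Yilmaz, Slot 7→Ivanova+Rossi, Slot 8→Ivanova.
Total: 200 + 190 + 200 + 200 + 190 + 130 + 140 + 130 + 140 + 110 + 190 + 110 = €1930.

€1930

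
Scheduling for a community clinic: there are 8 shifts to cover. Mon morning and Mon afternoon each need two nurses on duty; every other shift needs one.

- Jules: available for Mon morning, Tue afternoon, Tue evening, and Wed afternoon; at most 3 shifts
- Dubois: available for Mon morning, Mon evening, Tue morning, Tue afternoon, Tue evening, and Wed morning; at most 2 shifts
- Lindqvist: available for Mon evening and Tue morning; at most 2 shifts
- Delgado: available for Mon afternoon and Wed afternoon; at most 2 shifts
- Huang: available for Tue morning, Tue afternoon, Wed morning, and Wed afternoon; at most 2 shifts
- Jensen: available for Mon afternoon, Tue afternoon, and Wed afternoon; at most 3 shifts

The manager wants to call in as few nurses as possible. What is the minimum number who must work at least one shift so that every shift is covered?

5

10 slots to fill and no one can take more than 3, so at least ⌈10/3⌉ = 4 nurses are needed.
Shifts {Mon morning, Mon afternoon, Mon evening, Wed morning} need 6 slots, but among the nurses available for them (Jules, Dubois, Lindqvist, Delgado, Huang, and Jensen) any 4 together supply at most 5. So 4 nurses are not enough.
Jules, Dubois, Lindqvist, Delgado, and Jensen alone can cover everything: Mon morning→Jules+Dubois, Mon afternoon→Delgado+Jensen, Mon evening→Lindqvist, Tue morning→Lindqvist, Tue afternoon→Jules, Tue evening→Jules, Wed morning→Dubois, Wed afternoon→Delgado.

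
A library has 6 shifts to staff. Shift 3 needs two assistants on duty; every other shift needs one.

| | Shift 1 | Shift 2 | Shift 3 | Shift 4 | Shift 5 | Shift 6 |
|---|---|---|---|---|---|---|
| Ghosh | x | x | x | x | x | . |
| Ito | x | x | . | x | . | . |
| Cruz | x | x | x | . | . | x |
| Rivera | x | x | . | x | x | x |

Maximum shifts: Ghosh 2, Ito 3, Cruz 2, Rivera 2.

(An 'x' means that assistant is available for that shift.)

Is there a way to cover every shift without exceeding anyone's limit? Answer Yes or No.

Shift 3 can only be covered by Ghosh and Cruz, so that assignment is forced.
One valid schedule: Shift 1→Ito, Shift 2→Ito, Shift 3→Ghosh+Cruz, Shift 4→Ito, Shift 5→Ghosh, Shift 6→Cruz.
Loads: Ghosh 2/2, Ito 3/3, Cruz 2/2, Rivera 0/2 — all within limits.

Yes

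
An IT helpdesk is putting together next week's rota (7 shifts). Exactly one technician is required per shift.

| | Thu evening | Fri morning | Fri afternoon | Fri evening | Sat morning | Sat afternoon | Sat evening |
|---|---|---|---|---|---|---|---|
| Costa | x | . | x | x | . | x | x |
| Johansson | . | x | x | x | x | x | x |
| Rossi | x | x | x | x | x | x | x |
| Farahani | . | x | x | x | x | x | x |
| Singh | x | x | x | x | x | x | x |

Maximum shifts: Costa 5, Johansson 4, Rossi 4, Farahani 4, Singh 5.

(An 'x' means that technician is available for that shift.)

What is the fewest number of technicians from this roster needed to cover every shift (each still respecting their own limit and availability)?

2

7 slots to fill and no one can take more than 5, so at least ⌈7/5⌉ = 2 technicians are needed.
Costa and Johansson alone can cover everything: Thu evening→Costa, Fri morning→Johansson, Fri afternoon→Costa, Fri evening→Costa, Sat morning→Johansson, Sat afternoon→Costa, Sat evening→Costa.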